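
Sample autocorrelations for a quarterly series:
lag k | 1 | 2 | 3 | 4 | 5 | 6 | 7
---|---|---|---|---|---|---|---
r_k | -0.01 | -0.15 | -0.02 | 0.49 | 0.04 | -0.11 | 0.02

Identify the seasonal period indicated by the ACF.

4

The largest autocorrelation is r_4 = 0.49; the remaining lags stay at or below 0.04.
The dominant spike at lag 4 indicates a seasonal period of 4.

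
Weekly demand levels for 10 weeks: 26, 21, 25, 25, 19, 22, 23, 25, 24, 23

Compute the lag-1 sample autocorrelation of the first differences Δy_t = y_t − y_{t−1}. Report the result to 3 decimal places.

First differences Δy: -5, 4, 0, -6, 3, 1, 2, -1, -1
Mean of differences = -0.3333
Numerator Σ(Δy_t−Δȳ)(Δy_{t+1}−Δȳ) = -33.1111
Denominator Σ(Δy_t−Δȳ)² = 92.0000
r_1(Δy) = -33.1111 / 92.0000 = -0.360

-0.360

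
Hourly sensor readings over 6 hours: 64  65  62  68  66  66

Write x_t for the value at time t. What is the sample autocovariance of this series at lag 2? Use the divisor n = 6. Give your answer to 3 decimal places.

0.491

Mean x̄ = (64 + 65 + 62 + 68 + 66 + 66)/6 = 65.1667
Σ_{t=1}^{4}(x_t−x̄)(x_{t+2}−x̄) = 2.9444
γ_2 = 2.9444 / 6 = 0.491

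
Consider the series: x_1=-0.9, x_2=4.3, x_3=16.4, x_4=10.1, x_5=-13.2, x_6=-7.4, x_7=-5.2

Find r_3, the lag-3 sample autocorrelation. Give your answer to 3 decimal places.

Mean x̄ = (-0.9 + 4.3 + 16.4 + 10.1 − 13.2 − 7.4 − 5.2)/7 = 0.5857
Deviations from mean: -1.4857, 3.7143, 15.8143, 9.5143, -13.7857, -7.9857, -5.7857
Σ(x_t−x̄)(x_{t+3}−x̄) = (-14.1355) + (-51.2041) + (-126.2884) + (-55.0469) = -246.6749
Denominator Σ(x_t−x̄)² = 643.9086
r_3 = -246.6749 / 643.9086 = -0.383

-0.383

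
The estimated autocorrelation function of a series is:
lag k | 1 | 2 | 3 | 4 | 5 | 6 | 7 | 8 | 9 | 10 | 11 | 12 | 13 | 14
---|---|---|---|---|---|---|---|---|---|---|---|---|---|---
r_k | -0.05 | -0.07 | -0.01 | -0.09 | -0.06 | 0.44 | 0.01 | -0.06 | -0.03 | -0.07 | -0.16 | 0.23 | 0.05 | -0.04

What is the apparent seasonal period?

6

The largest autocorrelation is r_6 = 0.44, with a weaker echo at lag 12 (0.23); the remaining lags stay at or below 0.05.
The dominant spike at lag 6 indicates a seasonal period of 6.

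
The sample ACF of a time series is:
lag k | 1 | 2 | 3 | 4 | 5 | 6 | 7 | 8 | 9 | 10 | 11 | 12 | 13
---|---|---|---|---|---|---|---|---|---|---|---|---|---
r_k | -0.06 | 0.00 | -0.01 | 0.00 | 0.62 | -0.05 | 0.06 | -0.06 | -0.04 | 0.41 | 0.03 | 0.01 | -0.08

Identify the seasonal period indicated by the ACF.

5

The largest autocorrelation is r_5 = 0.62, with a weaker echo at lag 10 (0.41); the remaining lags stay at or below 0.06.
The dominant spike at lag 5 indicates a seasonal period of 5.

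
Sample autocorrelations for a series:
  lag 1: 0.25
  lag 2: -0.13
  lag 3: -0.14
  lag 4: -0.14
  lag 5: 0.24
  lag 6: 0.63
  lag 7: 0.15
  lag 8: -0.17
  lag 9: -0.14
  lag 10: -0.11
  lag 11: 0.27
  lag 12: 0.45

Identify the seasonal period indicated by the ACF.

The largest autocorrelation is r_6 = 0.63, with a weaker echo at lag 12 (0.45); the remaining lags stay at or below 0.27.
The dominant spike at lag 6 indicates a seasonal period of 6.

6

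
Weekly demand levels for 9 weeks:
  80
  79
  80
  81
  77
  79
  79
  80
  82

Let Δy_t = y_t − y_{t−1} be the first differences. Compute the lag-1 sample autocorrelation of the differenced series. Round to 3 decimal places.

-0.375

First differences Δy: -1, 1, 1, -4, 2, 0, 1, 2
Mean of differences = 0.2500
Numerator Σ(Δy_t−Δȳ)(Δy_{t+1}−Δȳ) = -10.3125
Denominator Σ(Δy_t−Δȳ)² = 27.5000
r_1(Δy) = -10.3125 / 27.5000 = -0.375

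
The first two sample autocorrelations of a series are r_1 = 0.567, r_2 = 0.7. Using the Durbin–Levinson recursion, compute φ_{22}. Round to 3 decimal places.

φ_{22} = (r_2 − r_1²) / (1 − r_1²)
r_1² = (0.567)² = 0.321489
Numerator = 0.7 − 0.3215 = 0.3785; denominator = 1 − 0.3215 = 0.6785
φ_{22} = 0.3785 / 0.6785 = 0.558

0.558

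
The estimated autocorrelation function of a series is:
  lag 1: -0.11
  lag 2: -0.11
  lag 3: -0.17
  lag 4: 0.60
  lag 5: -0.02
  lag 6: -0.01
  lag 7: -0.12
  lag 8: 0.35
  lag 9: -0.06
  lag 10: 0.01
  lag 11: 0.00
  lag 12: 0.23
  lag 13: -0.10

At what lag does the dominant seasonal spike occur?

The largest autocorrelation is r_4 = 0.60, with weaker echoes at lags 8 (0.35) and 12 (0.23); the remaining lags stay at or below 0.01.
The dominant spike at lag 4 indicates a seasonal period of 4.

4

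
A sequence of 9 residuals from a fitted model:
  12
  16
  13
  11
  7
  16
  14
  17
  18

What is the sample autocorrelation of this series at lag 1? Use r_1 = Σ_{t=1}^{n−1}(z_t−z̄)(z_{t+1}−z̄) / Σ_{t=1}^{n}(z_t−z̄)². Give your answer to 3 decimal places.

Mean z̄ = (12 + 16 + 13 + 11 + 7 + 16 + 14 + 17 + 18)/9 = 13.7778
Numerator Σ_{t=1}^{8}(z_t−z̄)(z_{t+1}−z̄) = 15.0617
Denominator Σ(z_t−z̄)² = 95.5556
r_1 = 15.0617 / 95.5556 = 0.158

0.158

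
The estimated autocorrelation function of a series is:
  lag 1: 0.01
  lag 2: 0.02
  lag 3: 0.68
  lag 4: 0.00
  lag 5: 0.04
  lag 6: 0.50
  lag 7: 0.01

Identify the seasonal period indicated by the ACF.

3

The largest autocorrelation is r_3 = 0.68, with a weaker echo at lag 6 (0.50); the remaining lags stay at or below 0.04.
The dominant spike at lag 3 indicates a seasonal period of 3.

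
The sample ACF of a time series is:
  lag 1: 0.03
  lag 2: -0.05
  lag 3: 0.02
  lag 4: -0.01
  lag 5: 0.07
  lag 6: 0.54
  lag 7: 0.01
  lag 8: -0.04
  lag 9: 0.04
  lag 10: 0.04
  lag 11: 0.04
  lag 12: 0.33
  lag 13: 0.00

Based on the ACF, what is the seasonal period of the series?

The largest autocorrelation is r_6 = 0.54, with a weaker echo at lag 12 (0.33); the remaining lags stay at or below 0.07.
The dominant spike at lag 6 indicates a seasonal period of 6.

6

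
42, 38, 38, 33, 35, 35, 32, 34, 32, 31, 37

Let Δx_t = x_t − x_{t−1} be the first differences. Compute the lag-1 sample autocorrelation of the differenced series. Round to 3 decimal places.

First differences Δx: -4, 0, -5, 2, 0, -3, 2, -2, -1, 6
Mean of differences = -0.5000
Numerator Σ(Δx_t−Δx̄)(Δx_{t+1}−Δx̄) = -27.7500
Denominator Σ(Δx_t−Δx̄)² = 96.5000
r_1(Δx) = -27.7500 / 96.5000 = -0.288

-0.288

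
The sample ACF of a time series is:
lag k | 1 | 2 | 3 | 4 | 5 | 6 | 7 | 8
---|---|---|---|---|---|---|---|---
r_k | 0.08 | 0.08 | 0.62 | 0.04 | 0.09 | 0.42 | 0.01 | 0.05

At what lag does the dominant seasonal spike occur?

The largest autocorrelation is r_3 = 0.62, with a weaker echo at lag 6 (0.42); the remaining lags stay at or below 0.09.
The dominant spike at lag 3 indicates a seasonal period of 3.

3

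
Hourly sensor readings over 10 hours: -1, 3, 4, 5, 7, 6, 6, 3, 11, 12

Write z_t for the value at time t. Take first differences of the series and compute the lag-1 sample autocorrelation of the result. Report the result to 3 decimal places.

First differences Δz: 4, 1, 1, 2, -1, 0, -3, 8, 1
Mean of differences = 1.4444
Numerator Σ(Δz_t−Δz̄)(Δz_{t+1}−Δz̄) = -24.6420
Denominator Σ(Δz_t−Δz̄)² = 78.2222
r_1(Δz) = -24.6420 / 78.2222 = -0.315

-0.315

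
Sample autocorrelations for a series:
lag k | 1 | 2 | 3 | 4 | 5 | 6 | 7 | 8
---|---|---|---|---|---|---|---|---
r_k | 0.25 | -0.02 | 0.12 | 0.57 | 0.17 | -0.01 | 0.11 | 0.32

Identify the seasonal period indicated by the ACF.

The largest autocorrelation is r_4 = 0.57, with a weaker echo at lag 8 (0.32); the remaining lags stay at or below 0.25.
The dominant spike at lag 4 indicates a seasonal period of 4.

4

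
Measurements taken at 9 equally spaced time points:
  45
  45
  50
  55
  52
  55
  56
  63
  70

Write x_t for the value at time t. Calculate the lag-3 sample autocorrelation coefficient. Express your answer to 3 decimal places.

Mean x̄ = (45 + 45 + 50 + 55 + 52 + 55 + 56 + 63 + 70)/9 = 54.5556
Numerator Σ_{t=1}^{6}(x_t−x̄)(x_{t+3}−x̄) = 4.0741
Denominator Σ(x_t−x̄)² = 522.2222
r_3 = 4.0741 / 522.2222 = 0.008

0.008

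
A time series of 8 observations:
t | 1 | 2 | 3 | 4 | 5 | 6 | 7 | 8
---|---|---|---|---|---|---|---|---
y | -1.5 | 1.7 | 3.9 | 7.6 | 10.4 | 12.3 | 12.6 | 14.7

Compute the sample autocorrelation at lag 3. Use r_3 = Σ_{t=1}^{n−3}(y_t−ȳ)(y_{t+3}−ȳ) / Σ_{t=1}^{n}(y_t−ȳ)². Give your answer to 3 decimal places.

-0.061

Mean ȳ = (-1.5 + 1.7 + 3.9 + 7.6 + 10.4 + 12.3 + 12.6 + 14.7)/8 = 7.7125
Deviations from mean: -9.2125, -6.0125, -3.8125, -0.1125, 2.6875, 4.5875, 4.8875, 6.9875
Σ(y_t−ȳ)(y_{t+3}−ȳ) = (1.0364) + (-16.1586) + (-17.4898) + (-0.5498) + (18.7789) = -14.3830
Denominator Σ(y_t−ȳ)² = 236.5488
r_3 = -14.3830 / 236.5488 = -0.061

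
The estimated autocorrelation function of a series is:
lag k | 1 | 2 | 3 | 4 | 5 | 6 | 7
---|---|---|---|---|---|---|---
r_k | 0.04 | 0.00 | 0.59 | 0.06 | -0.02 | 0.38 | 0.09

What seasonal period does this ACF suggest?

3

The largest autocorrelation is r_3 = 0.59, with a weaker echo at lag 6 (0.38); the remaining lags stay at or below 0.09.
The dominant spike at lag 3 indicates a seasonal period of 3.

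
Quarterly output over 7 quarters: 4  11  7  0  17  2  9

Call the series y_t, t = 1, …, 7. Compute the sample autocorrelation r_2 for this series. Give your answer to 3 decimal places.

0.131

Mean ȳ = (4 + 11 + 7 + 0 + 17 + 2 + 9)/7 = 7.1429
Σ(y_t−ȳ)(y_{t+2}−ȳ) = (0.4490) + (-27.5510) + (-1.4082) + (36.7347) + (18.3061) = 26.5306
Denominator Σ(y_t−ȳ)² = 202.8571
r_2 = 26.5306 / 202.8571 = 0.131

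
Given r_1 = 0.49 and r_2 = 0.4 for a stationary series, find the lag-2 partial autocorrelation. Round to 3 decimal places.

φ_{22} = (r_2 − r_1²) / (1 − r_1²)
r_1² = (0.49)² = 0.2401
Numerator = 0.4 − 0.2401 = 0.1599; denominator = 1 − 0.2401 = 0.7599
φ_{22} = 0.1599 / 0.7599 = 0.210

0.210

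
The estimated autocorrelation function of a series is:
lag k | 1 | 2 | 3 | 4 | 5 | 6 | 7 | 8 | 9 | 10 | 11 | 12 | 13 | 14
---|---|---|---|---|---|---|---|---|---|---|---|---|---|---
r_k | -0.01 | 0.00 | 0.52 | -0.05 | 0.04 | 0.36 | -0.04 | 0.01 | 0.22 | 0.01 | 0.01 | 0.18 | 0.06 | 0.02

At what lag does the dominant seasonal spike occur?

3

The largest autocorrelation is r_3 = 0.52, with weaker echoes at lags 6 (0.36), 9 (0.22) and 12 (0.18); the remaining lags stay at or below 0.06.
The dominant spike at lag 3 indicates a seasonal period of 3.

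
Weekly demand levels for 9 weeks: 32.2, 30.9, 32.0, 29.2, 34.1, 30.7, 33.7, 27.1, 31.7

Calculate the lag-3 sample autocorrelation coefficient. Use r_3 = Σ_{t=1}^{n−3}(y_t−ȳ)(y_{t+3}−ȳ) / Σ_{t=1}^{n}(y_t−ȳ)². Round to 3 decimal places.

Mean ȳ = (32.2 + 30.9 + 32.0 + 29.2 + 34.1 + 30.7 + 33.7 + 27.1 + 31.7)/9 = 31.2889
Σ(y_t−ȳ)(y_{t+3}−ȳ) = (-1.9032) + (-1.0932) + (-0.4188) + (-5.0365) + (-11.7754) + (-0.2421) = -20.4693
Denominator Σ(y_t−ȳ)² = 37.6289
r_3 = -20.4693 / 37.6289 = -0.544

-0.544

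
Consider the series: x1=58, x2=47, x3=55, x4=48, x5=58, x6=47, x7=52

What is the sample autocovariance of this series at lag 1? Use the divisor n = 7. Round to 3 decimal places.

Mean x̄ = (58 + 47 + 55 + 48 + 58 + 47 + 52)/7 = 52.1429
Σ_{t=1}^{6}(x_t−x̄)(x_{t+1}−x̄) = -110.3061
γ_1 = -110.3061 / 7 = -15.758

-15.758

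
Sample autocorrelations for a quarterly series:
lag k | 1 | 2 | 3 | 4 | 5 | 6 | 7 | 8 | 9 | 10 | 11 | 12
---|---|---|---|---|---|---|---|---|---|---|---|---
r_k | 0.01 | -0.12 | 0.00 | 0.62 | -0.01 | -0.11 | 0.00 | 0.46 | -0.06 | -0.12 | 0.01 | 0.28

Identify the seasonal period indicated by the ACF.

The largest autocorrelation is r_4 = 0.62, with weaker echoes at lags 8 (0.46) and 12 (0.28); the remaining lags stay at or below 0.01.
The dominant spike at lag 4 indicates a seasonal period of 4.

4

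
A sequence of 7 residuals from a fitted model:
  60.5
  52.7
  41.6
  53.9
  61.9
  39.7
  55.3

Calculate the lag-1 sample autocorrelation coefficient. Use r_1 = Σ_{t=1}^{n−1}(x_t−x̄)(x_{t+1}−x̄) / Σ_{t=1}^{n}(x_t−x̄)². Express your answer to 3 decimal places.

Mean x̄ = (60.5 + 52.7 + 41.6 + 53.9 + 61.9 + 39.7 + 55.3)/7 = 52.2286
Σ(x_t−x̄)(x_{t+1}−x̄) = (3.8994) + (-5.0106) + (-17.7649) + (16.1651) + (-121.1692) + (-38.4806) = -162.3608
Denominator Σ(x_t−x̄)² = 444.3343
r_1 = -162.3608 / 444.3343 = -0.365

-0.365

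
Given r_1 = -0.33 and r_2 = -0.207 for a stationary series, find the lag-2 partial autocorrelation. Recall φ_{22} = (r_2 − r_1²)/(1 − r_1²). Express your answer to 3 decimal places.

φ_{22} = (r_2 − r_1²) / (1 − r_1²)
r_1² = (-0.33)² = 0.1089
Numerator = -0.207 − 0.1089 = -0.3159; denominator = 1 − 0.1089 = 0.8911
φ_{22} = -0.3159 / 0.8911 = -0.355

-0.355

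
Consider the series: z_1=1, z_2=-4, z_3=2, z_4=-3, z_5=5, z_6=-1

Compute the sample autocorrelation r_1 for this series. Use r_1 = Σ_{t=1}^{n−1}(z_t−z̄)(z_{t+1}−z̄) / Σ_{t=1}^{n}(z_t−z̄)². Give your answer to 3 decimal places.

Mean z̄ = (1 − 4 + 2 − 3 + 5 − 1)/6 = 0.0000
Deviations from mean: 1.0000, -4.0000, 2.0000, -3.0000, 5.0000, -1.0000
Numerator Σ_{t=1}^{5}(z_t−z̄)(z_{t+1}−z̄) = -38.0000
Denominator Σ(z_t−z̄)² = 56.0000
r_1 = -38.0000 / 56.0000 = -0.679

-0.679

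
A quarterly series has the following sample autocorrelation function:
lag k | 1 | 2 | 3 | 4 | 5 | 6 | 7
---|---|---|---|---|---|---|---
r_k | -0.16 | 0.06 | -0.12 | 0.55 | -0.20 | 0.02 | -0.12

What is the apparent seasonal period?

4

The largest autocorrelation is r_4 = 0.55; the remaining lags stay at or below 0.06.
The dominant spike at lag 4 indicates a seasonal period of 4.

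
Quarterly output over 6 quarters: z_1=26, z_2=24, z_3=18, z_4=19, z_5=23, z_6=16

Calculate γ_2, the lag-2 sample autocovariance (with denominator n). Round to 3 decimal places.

-2.833

Mean z̄ = (26 + 24 + 18 + 19 + 23 + 16)/6 = 21.0000
Σ_{t=1}^{4}(z_t−z̄)(z_{t+2}−z̄) = -17.0000
γ_2 = -17.0000 / 6 = -2.833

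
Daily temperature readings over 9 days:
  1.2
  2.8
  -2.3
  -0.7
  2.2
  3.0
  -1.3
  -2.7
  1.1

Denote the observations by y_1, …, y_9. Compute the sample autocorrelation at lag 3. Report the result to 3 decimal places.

-0.142

Mean ȳ = (1.2 + 2.8 − 2.3 − 0.7 + 2.2 + 3.0 − 1.3 − 2.7 + 1.1)/9 = 0.3667
Numerator Σ_{t=1}^{6}(y_t−ȳ)(y_{t+3}−ȳ) = -5.3633
Denominator Σ(y_t−ȳ)² = 37.8800
r_3 = -5.3633 / 37.8800 = -0.142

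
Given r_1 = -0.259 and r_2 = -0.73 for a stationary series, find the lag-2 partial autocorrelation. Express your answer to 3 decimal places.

-0.854

φ_{22} = (r_2 − r_1²) / (1 − r_1²)
r_1² = (-0.259)² = 0.067081
Numerator = -0.73 − 0.0671 = -0.7971; denominator = 1 − 0.0671 = 0.9329
φ_{22} = -0.7971 / 0.9329 = -0.854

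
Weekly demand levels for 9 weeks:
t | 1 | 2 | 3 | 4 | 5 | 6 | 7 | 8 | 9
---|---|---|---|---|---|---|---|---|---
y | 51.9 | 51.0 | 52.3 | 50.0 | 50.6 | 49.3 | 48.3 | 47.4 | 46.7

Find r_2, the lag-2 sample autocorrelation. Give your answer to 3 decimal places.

0.397

Mean ȳ = (51.9 + 51.0 + 52.3 + 50.0 + 50.6 + 49.3 + 48.3 + 47.4 + 46.7)/9 = 49.7222
Numerator Σ_{t=1}^{7}(y_t−ȳ)(y_{t+2}−ȳ) = 12.1446
Denominator Σ(y_t−ȳ)² = 30.5956
r_2 = 12.1446 / 30.5956 = 0.397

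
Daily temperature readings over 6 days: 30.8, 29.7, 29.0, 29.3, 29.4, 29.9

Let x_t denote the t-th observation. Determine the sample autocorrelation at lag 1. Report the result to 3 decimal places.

Mean x̄ = (30.8 + 29.7 + 29.0 + 29.3 + 29.4 + 29.9)/6 = 29.6833
Deviations from mean: 1.1167, 0.0167, -0.6833, -0.3833, -0.2833, 0.2167
Σ(x_t−x̄)(x_{t+1}−x̄) = (0.0186) + (-0.0114) + (0.2619) + (0.1086) + (-0.0614) = 0.3164
Denominator Σ(x_t−x̄)² = 1.9883
r_1 = 0.3164 / 1.9883 = 0.159

0.159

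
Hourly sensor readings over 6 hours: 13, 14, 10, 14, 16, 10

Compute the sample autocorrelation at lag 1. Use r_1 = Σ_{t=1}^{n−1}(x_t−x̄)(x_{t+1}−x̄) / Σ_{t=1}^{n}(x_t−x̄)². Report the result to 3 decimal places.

-0.406

Mean x̄ = (13 + 14 + 10 + 14 + 16 + 10)/6 = 12.8333
Σ(x_t−x̄)(x_{t+1}−x̄) = (0.1944) + (-3.3056) + (-3.3056) + (3.6944) + (-8.9722) = -11.6944
Denominator Σ(x_t−x̄)² = 28.8333
r_1 = -11.6944 / 28.8333 = -0.406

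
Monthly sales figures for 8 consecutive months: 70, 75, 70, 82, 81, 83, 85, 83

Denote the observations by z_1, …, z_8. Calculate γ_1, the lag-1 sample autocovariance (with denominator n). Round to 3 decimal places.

Mean z̄ = (70 + 75 + 70 + 82 + 81 + 83 + 85 + 83)/8 = 78.6250
Σ_{t=1}^{7}(z_t−z̄)(z_{t+1}−z̄) = 107.6094
γ_1 = 107.6094 / 8 = 13.451

13.451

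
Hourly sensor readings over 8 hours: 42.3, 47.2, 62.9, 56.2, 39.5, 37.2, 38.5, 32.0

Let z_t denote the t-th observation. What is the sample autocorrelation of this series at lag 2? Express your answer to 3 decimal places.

Mean z̄ = (42.3 + 47.2 + 62.9 + 56.2 + 39.5 + 37.2 + 38.5 + 32.0)/8 = 44.4750
Deviations from mean: -2.1750, 2.7250, 18.4250, 11.7250, -4.9750, -7.2750, -5.9750, -12.4750
Σ(z_t−z̄)(z_{t+2}−z̄) = (-40.0744) + (31.9506) + (-91.6644) + (-85.2994) + (29.7256) + (90.7556) = -64.6063
Denominator Σ(z_t−z̄)² = 758.1150
r_2 = -64.6063 / 758.1150 = -0.085

-0.085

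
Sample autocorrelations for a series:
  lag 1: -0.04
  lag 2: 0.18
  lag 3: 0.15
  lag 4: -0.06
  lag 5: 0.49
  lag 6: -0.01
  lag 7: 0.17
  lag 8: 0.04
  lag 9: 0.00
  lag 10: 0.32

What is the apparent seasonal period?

5

The largest autocorrelation is r_5 = 0.49, with a weaker echo at lag 10 (0.32); the remaining lags stay at or below 0.18.
The dominant spike at lag 5 indicates a seasonal period of 5.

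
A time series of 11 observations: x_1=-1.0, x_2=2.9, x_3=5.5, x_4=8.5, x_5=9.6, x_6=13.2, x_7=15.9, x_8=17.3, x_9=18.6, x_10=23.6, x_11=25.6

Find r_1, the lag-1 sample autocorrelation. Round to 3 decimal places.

0.693

Mean x̄ = (-1.0 + 2.9 + 5.5 + 8.5 + 9.6 + 13.2 + 15.9 + 17.3 + 18.6 + 23.6 + 25.6)/11 = 12.7000
Numerator Σ_{t=1}^{10}(x_t−x̄)(x_{t+1}−x̄) = 494.9100
Denominator Σ(x_t−x̄)² = 714.5000
r_1 = 494.9100 / 714.5000 = 0.693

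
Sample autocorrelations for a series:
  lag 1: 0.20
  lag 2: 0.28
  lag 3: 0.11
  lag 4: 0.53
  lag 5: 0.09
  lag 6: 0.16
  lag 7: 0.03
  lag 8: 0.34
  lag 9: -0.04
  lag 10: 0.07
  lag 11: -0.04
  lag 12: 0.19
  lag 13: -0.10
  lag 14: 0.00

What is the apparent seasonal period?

The largest autocorrelation is r_4 = 0.53, with a weaker echo at lag 8 (0.34); the remaining lags stay at or below 0.28.
The dominant spike at lag 4 indicates a seasonal period of 4.

4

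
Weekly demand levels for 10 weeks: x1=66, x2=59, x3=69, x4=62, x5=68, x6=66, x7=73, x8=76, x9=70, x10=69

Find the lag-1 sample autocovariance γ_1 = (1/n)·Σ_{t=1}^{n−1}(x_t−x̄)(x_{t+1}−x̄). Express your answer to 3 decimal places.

Mean x̄ = (66 + 59 + 69 + 62 + 68 + 66 + 73 + 76 + 70 + 69)/10 = 67.8000
Σ_{t=1}^{9}(x_t−x̄)(x_{t+1}−x̄) = 50.7600
γ_1 = 50.7600 / 10 = 5.076

5.076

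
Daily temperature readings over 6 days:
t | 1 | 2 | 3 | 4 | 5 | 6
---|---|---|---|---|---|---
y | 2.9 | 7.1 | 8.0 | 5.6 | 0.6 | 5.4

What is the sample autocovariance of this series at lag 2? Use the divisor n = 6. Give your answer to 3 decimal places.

Mean ȳ = (2.9 + 7.1 + 8.0 + 5.6 + 0.6 + 5.4)/6 = 4.9333
Deviations: -2.0333, 2.1667, 3.0667, 0.6667, -4.3333, 0.4667
Σ_{t=1}^{4}(y_t−ȳ)(y_{t+2}−ȳ) = -17.7689
γ_2 = -17.7689 / 6 = -2.961

-2.961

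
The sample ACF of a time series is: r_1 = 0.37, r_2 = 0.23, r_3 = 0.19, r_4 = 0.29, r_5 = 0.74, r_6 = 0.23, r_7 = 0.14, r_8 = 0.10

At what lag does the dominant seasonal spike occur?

The largest autocorrelation is r_5 = 0.74; the remaining lags stay at or below 0.37. The elevated value at lag 1 (0.37), dropping to 0.23 at lag 2, reflects decaying short-term dependence rather than seasonality.
The dominant spike at lag 5 indicates a seasonal period of 5.

5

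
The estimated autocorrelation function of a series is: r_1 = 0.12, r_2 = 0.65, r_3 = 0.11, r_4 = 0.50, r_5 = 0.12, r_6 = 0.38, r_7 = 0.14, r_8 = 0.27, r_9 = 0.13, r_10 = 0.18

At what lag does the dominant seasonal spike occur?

The largest autocorrelation is r_2 = 0.65, with weaker echoes at lags 4 (0.50), 6 (0.38), 8 (0.27) and 10 (0.18); the remaining lags stay at or below 0.14.
The dominant spike at lag 2 indicates a seasonal period of 2.

2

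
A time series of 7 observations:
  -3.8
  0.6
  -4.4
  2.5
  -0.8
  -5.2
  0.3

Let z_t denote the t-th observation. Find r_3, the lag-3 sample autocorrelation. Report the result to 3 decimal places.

Mean z̄ = (-3.8 + 0.6 − 4.4 + 2.5 − 0.8 − 5.2 + 0.3)/7 = -1.5429
Deviations from mean: -2.2571, 2.1429, -2.8571, 4.0429, 0.7429, -3.6571, 1.8429
Numerator Σ_{t=1}^{4}(z_t−z̄)(z_{t+3}−z̄) = 10.3659
Denominator Σ(z_t−z̄)² = 51.5171
r_3 = 10.3659 / 51.5171 = 0.201

0.201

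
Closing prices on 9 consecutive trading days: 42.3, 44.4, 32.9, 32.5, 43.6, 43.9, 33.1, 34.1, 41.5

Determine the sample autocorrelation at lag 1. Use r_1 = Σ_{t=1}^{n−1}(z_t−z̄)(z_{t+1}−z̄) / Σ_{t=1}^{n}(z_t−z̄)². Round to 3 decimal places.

0.010

Mean z̄ = (42.3 + 44.4 + 32.9 + 32.5 + 43.6 + 43.9 + 33.1 + 34.1 + 41.5)/9 = 38.7000
Numerator Σ_{t=1}^{8}(z_t−z̄)(z_{t+1}−z̄) = 2.2800
Denominator Σ(z_t−z̄)² = 228.9400
r_1 = 2.2800 / 228.9400 = 0.010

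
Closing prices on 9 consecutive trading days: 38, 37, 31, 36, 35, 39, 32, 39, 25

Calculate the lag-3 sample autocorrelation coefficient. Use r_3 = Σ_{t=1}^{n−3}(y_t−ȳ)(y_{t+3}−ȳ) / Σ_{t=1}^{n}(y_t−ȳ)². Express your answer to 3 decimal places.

-0.322

Mean ȳ = (38 + 37 + 31 + 36 + 35 + 39 + 32 + 39 + 25)/9 = 34.6667
Σ(y_t−ȳ)(y_{t+3}−ȳ) = (4.4444) + (0.7778) + (-15.8889) + (-3.5556) + (1.4444) + (-41.8889) = -54.6667
Denominator Σ(y_t−ȳ)² = 170.0000
r_3 = -54.6667 / 170.0000 = -0.322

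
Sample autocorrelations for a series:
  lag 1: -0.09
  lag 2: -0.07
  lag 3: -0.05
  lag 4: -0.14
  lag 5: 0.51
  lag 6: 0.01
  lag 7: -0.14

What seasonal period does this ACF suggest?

5

The largest autocorrelation is r_5 = 0.51; the remaining lags stay at or below 0.01.
The dominant spike at lag 5 indicates a seasonal period of 5.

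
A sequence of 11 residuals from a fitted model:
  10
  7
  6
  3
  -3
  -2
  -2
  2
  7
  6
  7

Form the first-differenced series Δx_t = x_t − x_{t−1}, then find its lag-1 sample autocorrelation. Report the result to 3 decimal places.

First differences Δx: -3, -1, -3, -6, 1, 0, 4, 5, -1, 1
Mean of differences = -0.3000
Numerator Σ(Δx_t−Δx̄)(Δx_{t+1}−Δx̄) = 31.6100
Denominator Σ(Δx_t−Δx̄)² = 98.1000
r_1(Δx) = 31.6100 / 98.1000 = 0.322

0.322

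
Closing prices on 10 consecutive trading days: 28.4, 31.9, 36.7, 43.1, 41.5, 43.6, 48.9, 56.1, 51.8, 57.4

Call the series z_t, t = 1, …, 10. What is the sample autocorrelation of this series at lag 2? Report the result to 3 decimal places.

0.380

Mean z̄ = (28.4 + 31.9 + 36.7 + 43.1 + 41.5 + 43.6 + 48.9 + 56.1 + 51.8 + 57.4)/10 = 43.9400
Numerator Σ_{t=1}^{8}(z_t−z̄)(z_{t+2}−z̄) = 326.9968
Denominator Σ(z_t−z̄)² = 861.0640
r_2 = 326.9968 / 861.0640 = 0.380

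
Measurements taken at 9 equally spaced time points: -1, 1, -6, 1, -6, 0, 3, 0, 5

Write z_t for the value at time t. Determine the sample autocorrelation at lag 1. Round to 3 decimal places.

-0.199

Mean z̄ = (-1 + 1 − 6 + 1 − 6 + 0 + 3 + 0 + 5)/9 = -0.3333
Numerator Σ_{t=1}^{8}(z_t−z̄)(z_{t+1}−z̄) = -21.4444
Denominator Σ(z_t−z̄)² = 108.0000
r_1 = -21.4444 / 108.0000 = -0.199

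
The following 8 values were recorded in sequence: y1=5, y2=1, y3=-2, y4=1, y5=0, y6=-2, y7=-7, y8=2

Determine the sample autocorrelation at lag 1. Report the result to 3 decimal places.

Mean ȳ = (5 + 1 − 2 + 1 + 0 − 2 − 7 + 2)/8 = -0.2500
Deviations from mean: 5.2500, 1.2500, -1.7500, 1.2500, 0.2500, -1.7500, -6.7500, 2.2500
Σ(y_t−ȳ)(y_{t+1}−ȳ) = (6.5625) + (-2.1875) + (-2.1875) + (0.3125) + (-0.4375) + (11.8125) + (-15.1875) = -1.3125
Denominator Σ(y_t−ȳ)² = 87.5000
r_1 = -1.3125 / 87.5000 = -0.015

-0.015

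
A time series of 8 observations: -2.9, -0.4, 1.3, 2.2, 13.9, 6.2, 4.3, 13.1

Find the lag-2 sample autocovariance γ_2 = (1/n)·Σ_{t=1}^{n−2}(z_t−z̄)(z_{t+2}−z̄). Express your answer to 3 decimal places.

1.552

Mean z̄ = (-2.9 − 0.4 + 1.3 + 2.2 + 13.9 + 6.2 + 4.3 + 13.1)/8 = 4.7125
Σ_{t=1}^{6}(z_t−z̄)(z_{t+2}−z̄) = 12.4197
γ_2 = 12.4197 / 8 = 1.552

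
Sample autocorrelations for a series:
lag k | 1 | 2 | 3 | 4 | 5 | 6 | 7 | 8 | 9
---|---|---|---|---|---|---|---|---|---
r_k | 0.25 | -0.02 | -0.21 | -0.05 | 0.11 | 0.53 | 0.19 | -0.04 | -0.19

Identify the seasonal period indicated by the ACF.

The largest autocorrelation is r_6 = 0.53; the remaining lags stay at or below 0.25.
The dominant spike at lag 6 indicates a seasonal period of 6.

6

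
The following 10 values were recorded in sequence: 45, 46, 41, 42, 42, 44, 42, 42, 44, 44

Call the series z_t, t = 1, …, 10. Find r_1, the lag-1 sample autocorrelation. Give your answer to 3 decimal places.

0.092

Mean z̄ = (45 + 46 + 41 + 42 + 42 + 44 + 42 + 42 + 44 + 44)/10 = 43.2000
Numerator Σ_{t=1}^{9}(z_t−z̄)(z_{t+1}−z̄) = 2.1600
Denominator Σ(z_t−z̄)² = 23.6000
r_1 = 2.1600 / 23.6000 = 0.092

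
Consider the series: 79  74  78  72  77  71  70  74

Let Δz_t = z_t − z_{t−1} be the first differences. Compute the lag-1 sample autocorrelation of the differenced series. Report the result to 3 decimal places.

First differences Δz: -5, 4, -6, 5, -6, -1, 4
Mean of differences = -0.7143
Numerator Σ(Δz_t−Δz̄)(Δz_{t+1}−Δz̄) = -105.3673
Denominator Σ(Δz_t−Δz̄)² = 151.4286
r_1(Δz) = -105.3673 / 151.4286 = -0.696

-0.696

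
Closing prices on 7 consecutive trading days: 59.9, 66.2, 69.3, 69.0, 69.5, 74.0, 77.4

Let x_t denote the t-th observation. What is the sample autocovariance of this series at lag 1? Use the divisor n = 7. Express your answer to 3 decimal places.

Mean x̄ = (59.9 + 66.2 + 69.3 + 69.0 + 69.5 + 74.0 + 77.4)/7 = 69.3286
Deviations: -9.4286, -3.1286, -0.0286, -0.3286, 0.1714, 4.6714, 8.0714
Σ_{t=1}^{6}(x_t−x̄)(x_{t+1}−x̄) = 68.0463
γ_1 = 68.0463 / 7 = 9.721

9.721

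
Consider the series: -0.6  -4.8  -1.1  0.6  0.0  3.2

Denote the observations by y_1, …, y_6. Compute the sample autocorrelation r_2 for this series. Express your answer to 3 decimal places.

-0.027

Mean ȳ = (-0.6 − 4.8 − 1.1 + 0.6 + 0.0 + 3.2)/6 = -0.4500
Deviations from mean: -0.1500, -4.3500, -0.6500, 1.0500, 0.4500, 3.6500
Numerator Σ_{t=1}^{4}(y_t−ȳ)(y_{t+2}−ȳ) = -0.9300
Denominator Σ(y_t−ȳ)² = 33.9950
r_2 = -0.9300 / 33.9950 = -0.027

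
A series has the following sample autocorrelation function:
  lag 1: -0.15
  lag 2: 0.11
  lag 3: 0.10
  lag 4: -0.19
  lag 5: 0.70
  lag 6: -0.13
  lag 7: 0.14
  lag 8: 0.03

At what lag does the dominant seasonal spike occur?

5

The largest autocorrelation is r_5 = 0.70; the remaining lags stay at or below 0.14.
The dominant spike at lag 5 indicates a seasonal period of 5.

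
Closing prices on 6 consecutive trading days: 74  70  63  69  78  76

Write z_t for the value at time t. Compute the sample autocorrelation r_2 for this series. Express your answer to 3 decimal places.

Mean z̄ = (74 + 70 + 63 + 69 + 78 + 76)/6 = 71.6667
Deviations from mean: 2.3333, -1.6667, -8.6667, -2.6667, 6.3333, 4.3333
Numerator Σ_{t=1}^{4}(z_t−z̄)(z_{t+2}−z̄) = -82.2222
Denominator Σ(z_t−z̄)² = 149.3333
r_2 = -82.2222 / 149.3333 = -0.551

-0.551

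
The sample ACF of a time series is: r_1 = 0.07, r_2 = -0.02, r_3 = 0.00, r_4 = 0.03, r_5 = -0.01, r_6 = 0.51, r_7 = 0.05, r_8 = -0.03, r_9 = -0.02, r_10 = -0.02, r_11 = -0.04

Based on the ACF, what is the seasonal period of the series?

The largest autocorrelation is r_6 = 0.51; the remaining lags stay at or below 0.07.
The dominant spike at lag 6 indicates a seasonal period of 6.

6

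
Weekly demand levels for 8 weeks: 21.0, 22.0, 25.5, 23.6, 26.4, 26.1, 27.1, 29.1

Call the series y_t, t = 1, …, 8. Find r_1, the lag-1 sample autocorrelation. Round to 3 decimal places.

0.392

Mean ȳ = (21.0 + 22.0 + 25.5 + 23.6 + 26.4 + 26.1 + 27.1 + 29.1)/8 = 25.1000
Deviations from mean: -4.1000, -3.1000, 0.4000, -1.5000, 1.3000, 1.0000, 2.0000, 4.0000
Σ(y_t−ȳ)(y_{t+1}−ȳ) = (12.7100) + (-1.2400) + (-0.6000) + (-1.9500) + (1.3000) + (2.0000) + (8.0000) = 20.2200
Denominator Σ(y_t−ȳ)² = 51.5200
r_1 = 20.2200 / 51.5200 = 0.392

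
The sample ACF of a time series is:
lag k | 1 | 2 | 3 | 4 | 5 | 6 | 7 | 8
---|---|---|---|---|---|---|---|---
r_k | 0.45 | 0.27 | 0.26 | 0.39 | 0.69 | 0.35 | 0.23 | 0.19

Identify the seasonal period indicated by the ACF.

The largest autocorrelation is r_5 = 0.69; the remaining lags stay at or below 0.45. The elevated value at lag 1 (0.45), dropping to 0.27 at lag 2, reflects decaying short-term dependence rather than seasonality.
The dominant spike at lag 5 indicates a seasonal period of 5.

5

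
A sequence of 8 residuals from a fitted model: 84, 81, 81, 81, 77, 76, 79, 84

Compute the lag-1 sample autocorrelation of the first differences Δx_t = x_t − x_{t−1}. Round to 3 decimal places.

0.267

First differences Δx: -3, 0, 0, -4, -1, 3, 5
Mean of differences = 0.0000
Numerator Σ(Δx_t−Δx̄)(Δx_{t+1}−Δx̄) = 16.0000
Denominator Σ(Δx_t−Δx̄)² = 60.0000
r_1(Δx) = 16.0000 / 60.0000 = 0.267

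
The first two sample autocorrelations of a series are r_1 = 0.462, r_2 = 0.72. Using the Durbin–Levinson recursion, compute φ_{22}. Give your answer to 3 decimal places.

φ_{22} = (r_2 − r_1²) / (1 − r_1²)
r_1² = (0.462)² = 0.213444
Numerator = 0.72 − 0.2134 = 0.5066; denominator = 1 − 0.2134 = 0.7866
φ_{22} = 0.5066 / 0.7866 = 0.644

0.644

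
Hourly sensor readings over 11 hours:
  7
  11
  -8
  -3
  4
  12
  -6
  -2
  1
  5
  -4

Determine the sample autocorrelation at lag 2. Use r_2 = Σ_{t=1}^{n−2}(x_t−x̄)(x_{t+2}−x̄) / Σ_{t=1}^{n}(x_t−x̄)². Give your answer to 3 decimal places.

-0.494

Mean x̄ = (7 + 11 − 8 − 3 + 4 + 12 − 6 − 2 + 1 + 5 − 4)/11 = 1.5455
Numerator Σ_{t=1}^{9}(x_t−x̄)(x_{t+2}−x̄) = -226.6860
Denominator Σ(x_t−x̄)² = 458.7273
r_2 = -226.6860 / 458.7273 = -0.494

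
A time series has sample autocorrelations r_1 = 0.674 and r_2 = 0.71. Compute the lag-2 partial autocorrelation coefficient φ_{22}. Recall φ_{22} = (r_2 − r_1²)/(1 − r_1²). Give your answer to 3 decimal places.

0.469

φ_{22} = (r_2 − r_1²) / (1 − r_1²)
r_1² = (0.674)² = 0.454276
Numerator = 0.71 − 0.4543 = 0.2557; denominator = 1 − 0.4543 = 0.5457
φ_{22} = 0.2557 / 0.5457 = 0.469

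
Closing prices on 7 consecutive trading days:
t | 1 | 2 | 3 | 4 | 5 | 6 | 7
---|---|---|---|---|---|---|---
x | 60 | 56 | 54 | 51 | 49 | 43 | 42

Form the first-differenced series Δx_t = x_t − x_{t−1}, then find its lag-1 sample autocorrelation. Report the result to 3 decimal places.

First differences Δx: -4, -2, -3, -2, -6, -1
Mean of differences = -3.0000
Numerator Σ(Δx_t−Δx̄)(Δx_{t+1}−Δx̄) = -10.0000
Denominator Σ(Δx_t−Δx̄)² = 16.0000
r_1(Δx) = -10.0000 / 16.0000 = -0.625

-0.625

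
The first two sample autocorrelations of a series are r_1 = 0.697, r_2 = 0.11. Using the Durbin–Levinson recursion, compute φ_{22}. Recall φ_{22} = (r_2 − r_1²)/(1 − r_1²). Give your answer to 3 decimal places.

-0.731

φ_{22} = (r_2 − r_1²) / (1 − r_1²)
r_1² = (0.697)² = 0.485809
Numerator = 0.11 − 0.4858 = -0.3758; denominator = 1 − 0.4858 = 0.5142
φ_{22} = -0.3758 / 0.5142 = -0.731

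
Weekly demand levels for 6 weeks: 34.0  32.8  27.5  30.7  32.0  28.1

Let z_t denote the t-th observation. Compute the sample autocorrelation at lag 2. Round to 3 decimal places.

-0.422

Mean z̄ = (34.0 + 32.8 + 27.5 + 30.7 + 32.0 + 28.1)/6 = 30.8500
Deviations from mean: 3.1500, 1.9500, -3.3500, -0.1500, 1.1500, -2.7500
Numerator Σ_{t=1}^{4}(z_t−z̄)(z_{t+2}−z̄) = -14.2850
Denominator Σ(z_t−z̄)² = 33.8550
r_2 = -14.2850 / 33.8550 = -0.422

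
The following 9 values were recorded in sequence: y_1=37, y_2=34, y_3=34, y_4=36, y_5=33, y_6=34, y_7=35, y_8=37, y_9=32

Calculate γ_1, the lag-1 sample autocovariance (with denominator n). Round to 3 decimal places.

Mean ȳ = (37 + 34 + 34 + 36 + 33 + 34 + 35 + 37 + 32)/9 = 34.6667
Σ_{t=1}^{8}(y_t−ȳ)(y_{t+1}−ȳ) = -8.7778
γ_1 = -8.7778 / 9 = -0.975

-0.975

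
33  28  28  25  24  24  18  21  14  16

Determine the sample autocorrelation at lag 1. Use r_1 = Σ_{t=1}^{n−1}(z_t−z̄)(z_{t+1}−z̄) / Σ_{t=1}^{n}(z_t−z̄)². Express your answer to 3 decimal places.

0.553

Mean z̄ = (33 + 28 + 28 + 25 + 24 + 24 + 18 + 21 + 14 + 16)/10 = 23.1000
Numerator Σ_{t=1}^{9}(z_t−z̄)(z_{t+1}−z̄) = 174.1900
Denominator Σ(z_t−z̄)² = 314.9000
r_1 = 174.1900 / 314.9000 = 0.553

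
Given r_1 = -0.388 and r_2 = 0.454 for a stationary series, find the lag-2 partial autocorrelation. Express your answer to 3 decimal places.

φ_{22} = (r_2 − r_1²) / (1 − r_1²)
r_1² = (-0.388)² = 0.150544
Numerator = 0.454 − 0.1505 = 0.3035; denominator = 1 − 0.1505 = 0.8495
φ_{22} = 0.3035 / 0.8495 = 0.357

0.357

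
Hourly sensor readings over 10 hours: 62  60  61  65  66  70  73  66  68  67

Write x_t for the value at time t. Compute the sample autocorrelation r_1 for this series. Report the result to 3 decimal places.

Mean x̄ = (62 + 60 + 61 + 65 + 66 + 70 + 73 + 66 + 68 + 67)/10 = 65.8000
Numerator Σ_{t=1}^{9}(x_t−x̄)(x_{t+1}−x̄) = 89.1600
Denominator Σ(x_t−x̄)² = 147.6000
r_1 = 89.1600 / 147.6000 = 0.604

0.604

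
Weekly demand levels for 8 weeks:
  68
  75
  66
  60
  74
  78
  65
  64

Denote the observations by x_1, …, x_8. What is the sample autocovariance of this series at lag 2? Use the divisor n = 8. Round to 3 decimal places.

-26.453

Mean x̄ = (68 + 75 + 66 + 60 + 74 + 78 + 65 + 64)/8 = 68.7500
Σ_{t=1}^{6}(x_t−x̄)(x_{t+2}−x̄) = -211.6250
γ_2 = -211.6250 / 8 = -26.453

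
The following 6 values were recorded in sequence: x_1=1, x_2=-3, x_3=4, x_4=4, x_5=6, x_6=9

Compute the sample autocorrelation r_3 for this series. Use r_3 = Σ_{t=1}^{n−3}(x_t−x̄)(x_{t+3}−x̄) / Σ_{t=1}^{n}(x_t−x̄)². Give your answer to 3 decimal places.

Mean x̄ = (1 − 3 + 4 + 4 + 6 + 9)/6 = 3.5000
Σ(x_t−x̄)(x_{t+3}−x̄) = (-1.2500) + (-16.2500) + (2.7500) = -14.7500
Denominator Σ(x_t−x̄)² = 85.5000
r_3 = -14.7500 / 85.5000 = -0.173

-0.173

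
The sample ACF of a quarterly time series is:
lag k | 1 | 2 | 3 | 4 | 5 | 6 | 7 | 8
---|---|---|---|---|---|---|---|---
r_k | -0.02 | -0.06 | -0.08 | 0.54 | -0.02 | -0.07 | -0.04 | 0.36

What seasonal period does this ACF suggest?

The largest autocorrelation is r_4 = 0.54, with a weaker echo at lag 8 (0.36); the remaining lags stay at or below -0.02.
The dominant spike at lag 4 indicates a seasonal period of 4.

4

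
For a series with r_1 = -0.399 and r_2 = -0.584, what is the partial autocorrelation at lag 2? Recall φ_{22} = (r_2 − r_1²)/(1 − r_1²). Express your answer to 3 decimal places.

φ_{22} = (r_2 − r_1²) / (1 − r_1²)
r_1² = (-0.399)² = 0.159201
Numerator = -0.584 − 0.1592 = -0.7432; denominator = 1 − 0.1592 = 0.8408
φ_{22} = -0.7432 / 0.8408 = -0.884

-0.884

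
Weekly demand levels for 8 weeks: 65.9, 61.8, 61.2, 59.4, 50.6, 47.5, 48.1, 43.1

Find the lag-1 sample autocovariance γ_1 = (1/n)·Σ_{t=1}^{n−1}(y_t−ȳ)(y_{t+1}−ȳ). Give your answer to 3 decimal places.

36.319

Mean ȳ = (65.9 + 61.8 + 61.2 + 59.4 + 50.6 + 47.5 + 48.1 + 43.1)/8 = 54.7000
Deviations: 11.2000, 7.1000, 6.5000, 4.7000, -4.1000, -7.2000, -6.6000, -11.6000
Σ_{t=1}^{7}(y_t−ȳ)(y_{t+1}−ȳ) = 290.5500
γ_1 = 290.5500 / 8 = 36.319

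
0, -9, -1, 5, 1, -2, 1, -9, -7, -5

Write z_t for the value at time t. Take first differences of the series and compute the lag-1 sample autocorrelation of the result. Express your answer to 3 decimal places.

First differences Δz: -9, 8, 6, -4, -3, 3, -10, 2, 2
Mean of differences = -0.5556
Numerator Σ(Δz_t−Δz̄)(Δz_{t+1}−Δz̄) = -90.1975
Denominator Σ(Δz_t−Δz̄)² = 320.2222
r_1(Δz) = -90.1975 / 320.2222 = -0.282

-0.282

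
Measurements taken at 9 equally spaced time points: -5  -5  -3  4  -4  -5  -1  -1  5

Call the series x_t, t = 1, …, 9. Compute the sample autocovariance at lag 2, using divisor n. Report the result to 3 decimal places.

-3.284

Mean x̄ = (-5 − 5 − 3 + 4 − 4 − 5 − 1 − 1 + 5)/9 = -1.6667
Σ_{t=1}^{7}(x_t−x̄)(x_{t+2}−x̄) = -29.5556
γ_2 = -29.5556 / 9 = -3.284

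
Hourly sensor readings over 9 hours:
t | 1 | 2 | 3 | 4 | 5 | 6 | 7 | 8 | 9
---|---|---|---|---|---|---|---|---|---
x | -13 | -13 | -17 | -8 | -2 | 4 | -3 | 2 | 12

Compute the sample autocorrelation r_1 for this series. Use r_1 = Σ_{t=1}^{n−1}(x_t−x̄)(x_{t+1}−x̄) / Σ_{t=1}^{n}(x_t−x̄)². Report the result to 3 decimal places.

Mean x̄ = (-13 − 13 − 17 − 8 − 2 + 4 − 3 + 2 + 12)/9 = -4.2222
Numerator Σ_{t=1}^{8}(x_t−x̄)(x_{t+1}−x̄) = 365.9506
Denominator Σ(x_t−x̄)² = 707.5556
r_1 = 365.9506 / 707.5556 = 0.517

0.517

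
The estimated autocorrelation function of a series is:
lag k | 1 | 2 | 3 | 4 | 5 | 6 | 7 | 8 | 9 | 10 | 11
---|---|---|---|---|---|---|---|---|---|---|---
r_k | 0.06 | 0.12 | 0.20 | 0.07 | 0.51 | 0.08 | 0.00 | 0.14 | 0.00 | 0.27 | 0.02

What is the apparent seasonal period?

5

The largest autocorrelation is r_5 = 0.51, with a weaker echo at lag 10 (0.27); the remaining lags stay at or below 0.20.
The dominant spike at lag 5 indicates a seasonal period of 5.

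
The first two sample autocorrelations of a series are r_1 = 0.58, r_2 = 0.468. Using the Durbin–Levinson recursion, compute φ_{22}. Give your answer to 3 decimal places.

0.198

φ_{22} = (r_2 − r_1²) / (1 − r_1²)
r_1² = (0.58)² = 0.3364
Numerator = 0.468 − 0.3364 = 0.1316; denominator = 1 − 0.3364 = 0.6636
φ_{22} = 0.1316 / 0.6636 = 0.198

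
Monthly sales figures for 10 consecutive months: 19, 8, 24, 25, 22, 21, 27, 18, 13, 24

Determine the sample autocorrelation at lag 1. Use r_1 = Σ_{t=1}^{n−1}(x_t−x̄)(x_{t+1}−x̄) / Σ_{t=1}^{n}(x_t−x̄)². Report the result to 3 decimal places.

Mean x̄ = (19 + 8 + 24 + 25 + 22 + 21 + 27 + 18 + 13 + 24)/10 = 20.1000
Numerator Σ_{t=1}^{9}(x_t−x̄)(x_{t+1}−x̄) = -24.8100
Denominator Σ(x_t−x̄)² = 308.9000
r_1 = -24.8100 / 308.9000 = -0.080

-0.080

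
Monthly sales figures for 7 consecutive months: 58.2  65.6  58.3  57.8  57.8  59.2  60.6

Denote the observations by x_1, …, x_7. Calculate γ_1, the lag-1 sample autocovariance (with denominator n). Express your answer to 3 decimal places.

Mean x̄ = (58.2 + 65.6 + 58.3 + 57.8 + 57.8 + 59.2 + 60.6)/7 = 59.6429
Deviations: -1.4429, 5.9571, -1.3429, -1.8429, -1.8429, -0.4429, 0.9571
Σ_{t=1}^{6}(x_t−x̄)(x_{t+1}−x̄) = -10.3318
γ_1 = -10.3318 / 7 = -1.476

-1.476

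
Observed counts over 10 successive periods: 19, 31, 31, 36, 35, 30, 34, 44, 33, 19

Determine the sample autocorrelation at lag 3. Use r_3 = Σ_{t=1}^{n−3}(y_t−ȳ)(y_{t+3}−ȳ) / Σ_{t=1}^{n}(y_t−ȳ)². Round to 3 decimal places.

Mean ȳ = (19 + 31 + 31 + 36 + 35 + 30 + 34 + 44 + 33 + 19)/10 = 31.2000
Σ(y_t−ȳ)(y_{t+3}−ȳ) = (-58.5600) + (-0.7600) + (0.2400) + (13.4400) + (48.6400) + (-2.1600) + (-34.1600) = -33.3200
Denominator Σ(y_t−ȳ)² = 511.6000
r_3 = -33.3200 / 511.6000 = -0.065

-0.065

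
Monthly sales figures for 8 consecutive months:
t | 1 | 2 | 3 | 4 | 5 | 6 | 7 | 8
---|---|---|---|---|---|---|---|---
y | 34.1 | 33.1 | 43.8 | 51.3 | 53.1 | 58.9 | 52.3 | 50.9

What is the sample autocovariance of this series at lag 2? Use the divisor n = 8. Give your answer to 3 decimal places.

11.031

Mean ȳ = (34.1 + 33.1 + 43.8 + 51.3 + 53.1 + 58.9 + 52.3 + 50.9)/8 = 47.1875
Σ_{t=1}^{6}(y_t−ȳ)(y_{t+2}−ȳ) = 88.2484
γ_2 = 88.2484 / 8 = 11.031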